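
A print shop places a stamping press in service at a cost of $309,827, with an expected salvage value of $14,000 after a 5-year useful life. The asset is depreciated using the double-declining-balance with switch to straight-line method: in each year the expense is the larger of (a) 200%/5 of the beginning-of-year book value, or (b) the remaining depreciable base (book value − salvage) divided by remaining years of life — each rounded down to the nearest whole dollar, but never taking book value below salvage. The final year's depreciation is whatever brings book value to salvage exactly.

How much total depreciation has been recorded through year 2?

$198,288

Depreciable base = $309,827 − $14,000 = $295,827.
Year 1: DB = ⌊$309,827 × 200%/5⌋ = $123,930; SL = ⌊$295,827/5⌋ = $59,165 → take DB $123,930. Book value $185,897.
Year 2: DB = ⌊$185,897 × 200%/5⌋ = $74,358; SL = ⌊$171,897/4⌋ = $42,974 → take DB $74,358. Book value $111,539.
Accumulated through year 2 = $309,827 − $111,539 = $198,288.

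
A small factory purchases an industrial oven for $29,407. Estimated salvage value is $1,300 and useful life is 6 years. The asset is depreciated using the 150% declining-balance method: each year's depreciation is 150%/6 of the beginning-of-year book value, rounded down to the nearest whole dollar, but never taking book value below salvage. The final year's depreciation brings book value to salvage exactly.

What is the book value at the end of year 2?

$16,542

Depreciable base = $29,407 − $1,300 = $28,107.
Year 1: ⌊$29,407 × 150%/6⌋ = $7,351. Book value $22,056.
Year 2: ⌊$22,056 × 150%/6⌋ = $5,514. Book value $16,542.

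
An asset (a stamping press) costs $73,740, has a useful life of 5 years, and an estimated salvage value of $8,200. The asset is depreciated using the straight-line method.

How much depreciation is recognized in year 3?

Depreciable base = $73,740 − $8,200 = $65,540.
Annual expense = $65,540 / 5 = $13,108.

$13,108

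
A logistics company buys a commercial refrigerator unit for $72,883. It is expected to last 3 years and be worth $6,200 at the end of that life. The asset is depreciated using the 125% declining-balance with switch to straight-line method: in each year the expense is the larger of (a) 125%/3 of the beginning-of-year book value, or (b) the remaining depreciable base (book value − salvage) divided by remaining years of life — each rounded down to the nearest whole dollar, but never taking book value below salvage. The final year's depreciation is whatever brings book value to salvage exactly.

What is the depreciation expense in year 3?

$18,158

Depreciable base = $72,883 − $6,200 = $66,683.
Year 1: DB = ⌊$72,883 × 125%/3⌋ = $30,367; SL = ⌊$66,683/3⌋ = $22,227 → take DB $30,367. Book value $42,516.
Year 2: DB = ⌊$42,516 × 125%/3⌋ = $17,715; SL = ⌊$36,316/2⌋ = $18,158 → take SL $18,158. Book value $24,358.
Year 3 (final): $24,358 − $6,200 = $18,158. Book value $6,200.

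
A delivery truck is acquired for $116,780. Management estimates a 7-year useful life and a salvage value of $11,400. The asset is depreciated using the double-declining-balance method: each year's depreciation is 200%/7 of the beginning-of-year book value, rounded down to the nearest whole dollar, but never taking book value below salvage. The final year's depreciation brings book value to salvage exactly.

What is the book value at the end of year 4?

$30,400

Depreciable base = $116,780 − $11,400 = $105,380.
Year 1: ⌊$116,780 × 200%/7⌋ = $33,365. Book value $83,415.
Year 2: ⌊$83,415 × 200%/7⌋ = $23,832. Book value $59,583.
Year 3: ⌊$59,583 × 200%/7⌋ = $17,023. Book value $42,560.
Year 4: ⌊$42,560 × 200%/7⌋ = $12,160. Book value $30,400.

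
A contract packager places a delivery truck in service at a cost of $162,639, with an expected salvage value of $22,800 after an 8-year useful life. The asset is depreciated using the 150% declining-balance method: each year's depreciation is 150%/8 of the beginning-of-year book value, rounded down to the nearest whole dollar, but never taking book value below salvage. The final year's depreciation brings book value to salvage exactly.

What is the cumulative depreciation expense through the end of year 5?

$105,048

Depreciable base = $162,639 − $22,800 = $139,839.
Year 1: ⌊$162,639 × 150%/8⌋ = $30,494. Book value $132,145.
Year 2: ⌊$132,145 × 150%/8⌋ = $24,777. Book value $107,368.
Year 3: ⌊$107,368 × 150%/8⌋ = $20,131. Book value $87,237.
Year 4: ⌊$87,237 × 150%/8⌋ = $16,356. Book value $70,881.
Year 5: ⌊$70,881 × 150%/8⌋ = $13,290. Book value $57,591.
Accumulated through year 5 = $162,639 − $57,591 = $105,048.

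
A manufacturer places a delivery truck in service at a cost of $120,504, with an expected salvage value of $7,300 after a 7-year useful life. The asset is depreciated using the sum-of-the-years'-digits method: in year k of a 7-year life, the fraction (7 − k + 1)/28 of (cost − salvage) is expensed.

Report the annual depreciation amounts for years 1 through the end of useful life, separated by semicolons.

$28,301; $24,258; $20,215; $16,172; $12,129; $8,086; $4,043

Depreciable base = $120,504 − $7,300 = $113,204.
Sum of the years' digits = 7+6+5+4+3+2+1 = 28.
Year 1: $113,204 × 7/28 = $28,301. Book value $92,203.
Year 2: $113,204 × 6/28 = $24,258. Book value $67,945.
Year 3: $113,204 × 5/28 = $20,215. Book value $47,730.
Year 4: $113,204 × 4/28 = $16,172. Book value $31,558.
Year 5: $113,204 × 3/28 = $12,129. Book value $19,429.
Year 6: $113,204 × 2/28 = $8,086. Book value $11,343.
Year 7: $113,204 × 1/28 = $4,043. Book value $7,300.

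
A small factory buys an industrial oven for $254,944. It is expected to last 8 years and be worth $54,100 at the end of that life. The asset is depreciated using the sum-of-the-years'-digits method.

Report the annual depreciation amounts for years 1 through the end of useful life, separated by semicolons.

$44,632; $39,053; $33,474; $27,895; $22,316; $16,737; $11,158; $5,579

Depreciable base = $254,944 − $54,100 = $200,844.
Sum of the years' digits = 8+7+6+5+4+3+2+1 = 36.
Year 1: $200,844 × 8/36 = $44,632. Book value $210,312.
Year 2: $200,844 × 7/36 = $39,053. Book value $171,259.
Year 3: $200,844 × 6/36 = $33,474. Book value $137,785.
Year 4: $200,844 × 5/36 = $27,895. Book value $109,890.
Year 5: $200,844 × 4/36 = $22,316. Book value $87,574.
Year 6: $200,844 × 3/36 = $16,737. Book value $70,837.
Year 7: $200,844 × 2/36 = $11,158. Book value $59,679.
Year 8: $200,844 × 1/36 = $5,579. Book value $54,100.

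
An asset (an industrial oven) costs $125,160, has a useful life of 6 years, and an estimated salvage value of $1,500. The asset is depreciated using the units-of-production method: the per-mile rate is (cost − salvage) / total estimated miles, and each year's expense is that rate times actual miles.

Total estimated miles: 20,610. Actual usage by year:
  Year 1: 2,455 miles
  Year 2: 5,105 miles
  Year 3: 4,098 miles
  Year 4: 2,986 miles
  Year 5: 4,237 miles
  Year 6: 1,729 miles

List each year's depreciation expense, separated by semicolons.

Depreciable base = $125,160 − $1,500 = $123,660.
Rate = $123,660 / 20,610 miles = $6 per mile.
Year 1: 2,455 × $6 = $14,730. Book value $110,430.
Year 2: 5,105 × $6 = $30,630. Book value $79,800.
Year 3: 4,098 × $6 = $24,588. Book value $55,212.
Year 4: 2,986 × $6 = $17,916. Book value $37,296.
Year 5: 4,237 × $6 = $25,422. Book value $11,874.
Year 6: 1,729 × $6 = $10,374. Book value $1,500.

$14,730; $30,630; $24,588; $17,916; $25,422; $10,374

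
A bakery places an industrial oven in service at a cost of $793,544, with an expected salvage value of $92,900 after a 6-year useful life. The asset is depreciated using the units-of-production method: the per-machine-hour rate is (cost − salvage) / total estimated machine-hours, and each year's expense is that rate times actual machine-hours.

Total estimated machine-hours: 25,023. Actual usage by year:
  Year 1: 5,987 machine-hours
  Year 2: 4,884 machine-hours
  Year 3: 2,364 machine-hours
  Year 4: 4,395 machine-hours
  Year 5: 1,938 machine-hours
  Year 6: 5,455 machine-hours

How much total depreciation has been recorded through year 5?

Depreciable base = $793,544 − $92,900 = $700,644.
Rate = $700,644 / 25,023 machine-hours = $28 per machine-hour.
Year 1: 5,987 × $28 = $167,636. Book value $625,908.
Year 2: 4,884 × $28 = $136,752. Book value $489,156.
Year 3: 2,364 × $28 = $66,192. Book value $422,964.
Year 4: 4,395 × $28 = $123,060. Book value $299,904.
Year 5: 1,938 × $28 = $54,264. Book value $245,640.
Accumulated through year 5 = $793,544 − $245,640 = $547,904.

$547,904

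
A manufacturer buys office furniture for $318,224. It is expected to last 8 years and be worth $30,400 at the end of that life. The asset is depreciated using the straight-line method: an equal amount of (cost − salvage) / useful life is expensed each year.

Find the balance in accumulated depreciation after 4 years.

Depreciable base = $318,224 − $30,400 = $287,824.
Annual expense = $287,824 / 8 = $35,978.
End of year 1: book value $282,246.
End of year 2: book value $246,268.
End of year 3: book value $210,290.
End of year 4: book value $174,312.
Accumulated through year 4 = $318,224 − $174,312 = $143,912.

$143,912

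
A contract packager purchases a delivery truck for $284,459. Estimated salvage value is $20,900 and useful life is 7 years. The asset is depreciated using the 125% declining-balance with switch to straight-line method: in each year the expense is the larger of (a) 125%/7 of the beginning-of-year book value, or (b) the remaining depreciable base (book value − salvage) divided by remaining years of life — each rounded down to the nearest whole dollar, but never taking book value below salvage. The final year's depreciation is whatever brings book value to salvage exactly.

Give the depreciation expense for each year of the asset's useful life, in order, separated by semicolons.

Depreciable base = $284,459 − $20,900 = $263,559.
Year 1: DB = ⌊$284,459 × 125%/7⌋ = $50,796; SL = ⌊$263,559/7⌋ = $37,651 → take DB $50,796. Book value $233,663.
Year 2: DB = ⌊$233,663 × 125%/7⌋ = $41,725; SL = ⌊$212,763/6⌋ = $35,460 → take DB $41,725. Book value $191,938.
Year 3: DB = ⌊$191,938 × 125%/7⌋ = $34,274; SL = ⌊$171,038/5⌋ = $34,207 → take DB $34,274. Book value $157,664.
Year 4: DB = ⌊$157,664 × 125%/7⌋ = $28,154; SL = ⌊$136,764/4⌋ = $34,191 → take SL $34,191. Book value $123,473.
Year 5: DB = ⌊$123,473 × 125%/7⌋ = $22,048; SL = ⌊$102,573/3⌋ = $34,191 → take SL $34,191. Book value $89,282.
Year 6: DB = ⌊$89,282 × 125%/7⌋ = $15,943; SL = ⌊$68,382/2⌋ = $34,191 → take SL $34,191. Book value $55,091.
Year 7 (final): $55,091 − $20,900 = $34,191. Book value $20,900.

$50,796; $41,725; $34,274; $34,191; $34,191; $34,191; $34,191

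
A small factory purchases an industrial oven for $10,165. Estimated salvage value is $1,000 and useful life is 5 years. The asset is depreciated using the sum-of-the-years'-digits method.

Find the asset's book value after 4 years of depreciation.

$1,611

Depreciable base = $10,165 − $1,000 = $9,165.
Sum of the years' digits = 5+4+3+2+1 = 15.
Year 1: $9,165 × 5/15 = $3,055. Book value $7,110.
Year 2: $9,165 × 4/15 = $2,444. Book value $4,666.
Year 3: $9,165 × 3/15 = $1,833. Book value $2,833.
Year 4: $9,165 × 2/15 = $1,222. Book value $1,611.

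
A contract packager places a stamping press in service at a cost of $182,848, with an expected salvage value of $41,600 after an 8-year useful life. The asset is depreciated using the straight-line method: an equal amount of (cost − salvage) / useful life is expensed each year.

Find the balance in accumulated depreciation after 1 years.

$17,656

Depreciable base = $182,848 − $41,600 = $141,248.
Annual expense = $141,248 / 8 = $17,656.
End of year 1: book value $165,192.
Accumulated through year 1 = $182,848 − $165,192 = $17,656.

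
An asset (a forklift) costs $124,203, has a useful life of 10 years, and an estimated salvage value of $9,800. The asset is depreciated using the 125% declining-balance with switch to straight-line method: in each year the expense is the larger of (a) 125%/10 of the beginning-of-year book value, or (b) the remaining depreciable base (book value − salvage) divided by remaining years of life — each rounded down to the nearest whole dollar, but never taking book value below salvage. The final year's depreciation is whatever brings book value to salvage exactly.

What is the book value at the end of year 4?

Depreciable base = $124,203 − $9,800 = $114,403.
Year 1: DB = ⌊$124,203 × 125%/10⌋ = $15,525; SL = ⌊$114,403/10⌋ = $11,440 → take DB $15,525. Book value $108,678.
Year 2: DB = ⌊$108,678 × 125%/10⌋ = $13,584; SL = ⌊$98,878/9⌋ = $10,986 → take DB $13,584. Book value $95,094.
Year 3: DB = ⌊$95,094 × 125%/10⌋ = $11,886; SL = ⌊$85,294/8⌋ = $10,661 → take DB $11,886. Book value $83,208.
Year 4: DB = ⌊$83,208 × 125%/10⌋ = $10,401; SL = ⌊$73,408/7⌋ = $10,486 → take SL $10,486. Book value $72,722.

$72,722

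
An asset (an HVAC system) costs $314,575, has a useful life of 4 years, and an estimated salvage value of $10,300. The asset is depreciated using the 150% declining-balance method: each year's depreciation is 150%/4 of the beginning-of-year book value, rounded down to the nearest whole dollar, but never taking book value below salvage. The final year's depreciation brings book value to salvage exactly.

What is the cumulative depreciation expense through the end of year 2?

$191,693

Depreciable base = $314,575 − $10,300 = $304,275.
Year 1: ⌊$314,575 × 150%/4⌋ = $117,965. Book value $196,610.
Year 2: ⌊$196,610 × 150%/4⌋ = $73,728. Book value $122,882.
Accumulated through year 2 = $314,575 − $122,882 = $191,693.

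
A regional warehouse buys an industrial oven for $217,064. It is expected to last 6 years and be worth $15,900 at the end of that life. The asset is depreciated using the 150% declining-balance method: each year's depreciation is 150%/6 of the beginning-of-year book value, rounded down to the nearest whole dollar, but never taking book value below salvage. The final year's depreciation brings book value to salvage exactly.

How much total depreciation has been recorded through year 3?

$125,489

Depreciable base = $217,064 − $15,900 = $201,164.
Year 1: ⌊$217,064 × 150%/6⌋ = $54,266. Book value $162,798.
Year 2: ⌊$162,798 × 150%/6⌋ = $40,699. Book value $122,099.
Year 3: ⌊$122,099 × 150%/6⌋ = $30,524. Book value $91,575.
Accumulated through year 3 = $217,064 − $91,575 = $125,489.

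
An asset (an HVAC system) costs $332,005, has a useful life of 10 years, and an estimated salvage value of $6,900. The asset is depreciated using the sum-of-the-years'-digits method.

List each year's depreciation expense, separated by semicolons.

Depreciable base = $332,005 − $6,900 = $325,105.
Sum of the years' digits = 10+9+8+7+6+5+4+3+2+1 = 55.
Year 1: $325,105 × 10/55 = $59,110. Book value $272,895.
Year 2: $325,105 × 9/55 = $53,199. Book value $219,696.
Year 3: $325,105 × 8/55 = $47,288. Book value $172,408.
Year 4: $325,105 × 7/55 = $41,377. Book value $131,031.
Year 5: $325,105 × 6/55 = $35,466. Book value $95,565.
Year 6: $325,105 × 5/55 = $29,555. Book value $66,010.
Year 7: $325,105 × 4/55 = $23,644. Book value $42,366.
Year 8: $325,105 × 3/55 = $17,733. Book value $24,633.
Year 9: $325,105 × 2/55 = $11,822. Book value $12,811.
Year 10: $325,105 × 1/55 = $5,911. Book value $6,900.

$59,110; $53,199; $47,288; $41,377; $35,466; $29,555; $23,644; $17,733; $11,822; $5,911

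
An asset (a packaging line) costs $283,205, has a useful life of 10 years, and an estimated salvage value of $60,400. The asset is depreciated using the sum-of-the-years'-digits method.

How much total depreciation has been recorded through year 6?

$182,295

Depreciable base = $283,205 − $60,400 = $222,805.
Sum of the years' digits = 10+9+8+7+6+5+4+3+2+1 = 55.
Year 1: $222,805 × 10/55 = $40,510. Book value $242,695.
Year 2: $222,805 × 9/55 = $36,459. Book value $206,236.
Year 3: $222,805 × 8/55 = $32,408. Book value $173,828.
Year 4: $222,805 × 7/55 = $28,357. Book value $145,471.
Year 5: $222,805 × 6/55 = $24,306. Book value $121,165.
Year 6: $222,805 × 5/55 = $20,255. Book value $100,910.
Accumulated through year 6 = $283,205 − $100,910 = $182,295.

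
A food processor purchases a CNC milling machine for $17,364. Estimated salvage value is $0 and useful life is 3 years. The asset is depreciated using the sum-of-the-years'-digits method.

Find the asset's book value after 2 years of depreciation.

$2,894

Depreciable base = $17,364 − $0 = $17,364.
Sum of the years' digits = 3+2+1 = 6.
Year 1: $17,364 × 3/6 = $8,682. Book value $8,682.
Year 2: $17,364 × 2/6 = $5,788. Book value $2,894.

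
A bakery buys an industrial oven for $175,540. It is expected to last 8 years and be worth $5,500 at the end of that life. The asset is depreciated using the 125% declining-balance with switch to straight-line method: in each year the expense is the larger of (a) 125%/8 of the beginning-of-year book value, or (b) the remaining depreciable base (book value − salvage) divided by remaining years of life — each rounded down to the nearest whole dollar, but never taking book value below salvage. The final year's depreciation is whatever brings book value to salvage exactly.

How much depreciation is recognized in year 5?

Depreciable base = $175,540 − $5,500 = $170,040.
Year 1: DB = ⌊$175,540 × 125%/8⌋ = $27,428; SL = ⌊$170,040/8⌋ = $21,255 → take DB $27,428. Book value $148,112.
Year 2: DB = ⌊$148,112 × 125%/8⌋ = $23,142; SL = ⌊$142,612/7⌋ = $20,373 → take DB $23,142. Book value $124,970.
Year 3: DB = ⌊$124,970 × 125%/8⌋ = $19,526; SL = ⌊$119,470/6⌋ = $19,911 → take SL $19,911. Book value $105,059.
Year 4: DB = ⌊$105,059 × 125%/8⌋ = $16,415; SL = ⌊$99,559/5⌋ = $19,911 → take SL $19,911. Book value $85,148.
Year 5: DB = ⌊$85,148 × 125%/8⌋ = $13,304; SL = ⌊$79,648/4⌋ = $19,912 → take SL $19,912. Book value $65,236.

$19,912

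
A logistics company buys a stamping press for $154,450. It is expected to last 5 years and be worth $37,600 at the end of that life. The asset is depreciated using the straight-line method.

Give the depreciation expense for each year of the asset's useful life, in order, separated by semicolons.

Depreciable base = $154,450 − $37,600 = $116,850.
Annual expense = $116,850 / 5 = $23,370.
End of year 1: book value $131,080.
End of year 2: book value $107,710.
End of year 3: book value $84,340.
End of year 4: book value $60,970.
End of year 5: book value $37,600.

$23,370; $23,370; $23,370; $23,370; $23,370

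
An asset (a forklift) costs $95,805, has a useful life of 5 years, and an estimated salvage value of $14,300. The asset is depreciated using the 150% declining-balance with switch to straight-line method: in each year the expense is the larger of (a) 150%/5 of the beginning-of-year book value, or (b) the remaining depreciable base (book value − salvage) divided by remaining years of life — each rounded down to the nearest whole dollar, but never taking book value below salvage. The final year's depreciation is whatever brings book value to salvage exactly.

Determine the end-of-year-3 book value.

$32,862

Depreciable base = $95,805 − $14,300 = $81,505.
Year 1: DB = ⌊$95,805 × 150%/5⌋ = $28,741; SL = ⌊$81,505/5⌋ = $16,301 → take DB $28,741. Book value $67,064.
Year 2: DB = ⌊$67,064 × 150%/5⌋ = $20,119; SL = ⌊$52,764/4⌋ = $13,191 → take DB $20,119. Book value $46,945.
Year 3: DB = ⌊$46,945 × 150%/5⌋ = $14,083; SL = ⌊$32,645/3⌋ = $10,881 → take DB $14,083. Book value $32,862.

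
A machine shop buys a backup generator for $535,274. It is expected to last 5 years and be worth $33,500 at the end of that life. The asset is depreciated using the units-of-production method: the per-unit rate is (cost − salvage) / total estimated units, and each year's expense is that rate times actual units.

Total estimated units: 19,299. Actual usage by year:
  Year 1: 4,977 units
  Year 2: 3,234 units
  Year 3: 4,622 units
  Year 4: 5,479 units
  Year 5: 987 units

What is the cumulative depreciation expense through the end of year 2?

$213,486

Depreciable base = $535,274 − $33,500 = $501,774.
Rate = $501,774 / 19,299 units = $26 per unit.
Year 1: 4,977 × $26 = $129,402. Book value $405,872.
Year 2: 3,234 × $26 = $84,084. Book value $321,788.
Accumulated through year 2 = $535,274 − $321,788 = $213,486.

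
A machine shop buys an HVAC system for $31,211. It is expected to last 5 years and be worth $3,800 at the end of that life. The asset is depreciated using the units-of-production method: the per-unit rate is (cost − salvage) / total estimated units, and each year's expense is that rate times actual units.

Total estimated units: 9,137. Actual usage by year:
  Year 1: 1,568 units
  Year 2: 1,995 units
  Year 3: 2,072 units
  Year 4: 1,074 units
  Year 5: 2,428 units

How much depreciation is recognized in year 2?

$5,985

Depreciable base = $31,211 − $3,800 = $27,411.
Rate = $27,411 / 9,137 units = $3 per unit.
Year 1: 1,568 × $3 = $4,704. Book value $26,507.
Year 2: 1,995 × $3 = $5,985. Book value $20,522.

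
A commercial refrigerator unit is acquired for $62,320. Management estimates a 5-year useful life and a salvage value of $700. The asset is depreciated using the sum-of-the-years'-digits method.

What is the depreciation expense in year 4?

$8,216

Depreciable base = $62,320 − $700 = $61,620.
Sum of the years' digits = 5+4+3+2+1 = 15.
Year 1: $61,620 × 5/15 = $20,540. Book value $41,780.
Year 2: $61,620 × 4/15 = $16,432. Book value $25,348.
Year 3: $61,620 × 3/15 = $12,324. Book value $13,024.
Year 4: $61,620 × 2/15 = $8,216. Book value $4,808.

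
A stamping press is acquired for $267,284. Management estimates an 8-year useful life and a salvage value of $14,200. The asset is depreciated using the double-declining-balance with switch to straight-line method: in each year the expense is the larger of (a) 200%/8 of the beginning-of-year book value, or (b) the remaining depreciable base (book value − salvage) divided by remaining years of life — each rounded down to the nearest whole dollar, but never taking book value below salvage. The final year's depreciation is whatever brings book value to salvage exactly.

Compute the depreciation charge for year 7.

$16,410

Depreciable base = $267,284 − $14,200 = $253,084.
Year 1: DB = ⌊$267,284 × 200%/8⌋ = $66,821; SL = ⌊$253,084/8⌋ = $31,635 → take DB $66,821. Book value $200,463.
Year 2: DB = ⌊$200,463 × 200%/8⌋ = $50,115; SL = ⌊$186,263/7⌋ = $26,609 → take DB $50,115. Book value $150,348.
Year 3: DB = ⌊$150,348 × 200%/8⌋ = $37,587; SL = ⌊$136,148/6⌋ = $22,691 → take DB $37,587. Book value $112,761.
Year 4: DB = ⌊$112,761 × 200%/8⌋ = $28,190; SL = ⌊$98,561/5⌋ = $19,712 → take DB $28,190. Book value $84,571.
Year 5: DB = ⌊$84,571 × 200%/8⌋ = $21,142; SL = ⌊$70,371/4⌋ = $17,592 → take DB $21,142. Book value $63,429.
Year 6: DB = ⌊$63,429 × 200%/8⌋ = $15,857; SL = ⌊$49,229/3⌋ = $16,409 → take SL $16,409. Book value $47,020.
Year 7: DB = ⌊$47,020 × 200%/8⌋ = $11,755; SL = ⌊$32,820/2⌋ = $16,410 → take SL $16,410. Book value $30,610.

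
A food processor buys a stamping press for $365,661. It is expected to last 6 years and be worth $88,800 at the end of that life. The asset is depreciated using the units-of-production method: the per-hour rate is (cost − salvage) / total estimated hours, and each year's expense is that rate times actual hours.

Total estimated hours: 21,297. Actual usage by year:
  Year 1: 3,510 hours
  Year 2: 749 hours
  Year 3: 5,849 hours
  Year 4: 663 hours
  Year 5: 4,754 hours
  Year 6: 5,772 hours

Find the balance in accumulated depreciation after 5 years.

$201,825

Depreciable base = $365,661 − $88,800 = $276,861.
Rate = $276,861 / 21,297 hours = $13 per hour.
Year 1: 3,510 × $13 = $45,630. Book value $320,031.
Year 2: 749 × $13 = $9,737. Book value $310,294.
Year 3: 5,849 × $13 = $76,037. Book value $234,257.
Year 4: 663 × $13 = $8,619. Book value $225,638.
Year 5: 4,754 × $13 = $61,802. Book value $163,836.
Accumulated through year 5 = $365,661 − $163,836 = $201,825.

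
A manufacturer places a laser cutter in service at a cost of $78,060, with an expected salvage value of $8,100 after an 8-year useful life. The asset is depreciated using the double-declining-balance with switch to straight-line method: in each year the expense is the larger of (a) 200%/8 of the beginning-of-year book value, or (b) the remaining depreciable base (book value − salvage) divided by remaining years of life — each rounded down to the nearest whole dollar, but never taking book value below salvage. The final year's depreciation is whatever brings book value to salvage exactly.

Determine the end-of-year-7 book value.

$10,421

Depreciable base = $78,060 − $8,100 = $69,960.
Year 1: DB = ⌊$78,060 × 200%/8⌋ = $19,515; SL = ⌊$69,960/8⌋ = $8,745 → take DB $19,515. Book value $58,545.
Year 2: DB = ⌊$58,545 × 200%/8⌋ = $14,636; SL = ⌊$50,445/7⌋ = $7,206 → take DB $14,636. Book value $43,909.
Year 3: DB = ⌊$43,909 × 200%/8⌋ = $10,977; SL = ⌊$35,809/6⌋ = $5,968 → take DB $10,977. Book value $32,932.
Year 4: DB = ⌊$32,932 × 200%/8⌋ = $8,233; SL = ⌊$24,832/5⌋ = $4,966 → take DB $8,233. Book value $24,699.
Year 5: DB = ⌊$24,699 × 200%/8⌋ = $6,174; SL = ⌊$16,599/4⌋ = $4,149 → take DB $6,174. Book value $18,525.
Year 6: DB = ⌊$18,525 × 200%/8⌋ = $4,631; SL = ⌊$10,425/3⌋ = $3,475 → take DB $4,631. Book value $13,894.
Year 7: DB = ⌊$13,894 × 200%/8⌋ = $3,473; SL = ⌊$5,794/2⌋ = $2,897 → take DB $3,473. Book value $10,421.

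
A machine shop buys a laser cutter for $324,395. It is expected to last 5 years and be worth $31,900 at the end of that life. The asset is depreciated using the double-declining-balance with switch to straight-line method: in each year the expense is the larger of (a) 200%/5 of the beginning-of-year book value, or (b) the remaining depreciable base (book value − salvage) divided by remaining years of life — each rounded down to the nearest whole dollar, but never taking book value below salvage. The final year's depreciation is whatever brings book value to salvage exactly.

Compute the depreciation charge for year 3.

$46,713

Depreciable base = $324,395 − $31,900 = $292,495.
Year 1: DB = ⌊$324,395 × 200%/5⌋ = $129,758; SL = ⌊$292,495/5⌋ = $58,499 → take DB $129,758. Book value $194,637.
Year 2: DB = ⌊$194,637 × 200%/5⌋ = $77,854; SL = ⌊$162,737/4⌋ = $40,684 → take DB $77,854. Book value $116,783.
Year 3: DB = ⌊$116,783 × 200%/5⌋ = $46,713; SL = ⌊$84,883/3⌋ = $28,294 → take DB $46,713. Book value $70,070.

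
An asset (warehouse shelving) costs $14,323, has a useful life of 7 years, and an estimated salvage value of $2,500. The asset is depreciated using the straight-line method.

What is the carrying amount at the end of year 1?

Depreciable base = $14,323 − $2,500 = $11,823.
Annual expense = $11,823 / 7 = $1,689.
End of year 1: book value $12,634.

$12,634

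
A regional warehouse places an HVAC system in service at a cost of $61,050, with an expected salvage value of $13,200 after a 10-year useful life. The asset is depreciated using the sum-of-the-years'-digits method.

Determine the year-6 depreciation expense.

Depreciable base = $61,050 − $13,200 = $47,850.
Sum of the years' digits = 10+9+8+7+6+5+4+3+2+1 = 55.
Year 1: $47,850 × 10/55 = $8,700. Book value $52,350.
Year 2: $47,850 × 9/55 = $7,830. Book value $44,520.
Year 3: $47,850 × 8/55 = $6,960. Book value $37,560.
Year 4: $47,850 × 7/55 = $6,090. Book value $31,470.
Year 5: $47,850 × 6/55 = $5,220. Book value $26,250.
Year 6: $47,850 × 5/55 = $4,350. Book value $21,900.

$4,350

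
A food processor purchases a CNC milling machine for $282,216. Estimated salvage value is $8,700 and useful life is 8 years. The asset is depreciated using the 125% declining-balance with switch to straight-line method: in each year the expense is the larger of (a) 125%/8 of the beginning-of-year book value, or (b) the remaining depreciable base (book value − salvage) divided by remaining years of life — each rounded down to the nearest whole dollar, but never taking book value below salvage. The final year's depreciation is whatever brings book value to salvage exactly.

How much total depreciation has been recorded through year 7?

Depreciable base = $282,216 − $8,700 = $273,516.
Year 1: DB = ⌊$282,216 × 125%/8⌋ = $44,096; SL = ⌊$273,516/8⌋ = $34,189 → take DB $44,096. Book value $238,120.
Year 2: DB = ⌊$238,120 × 125%/8⌋ = $37,206; SL = ⌊$229,420/7⌋ = $32,774 → take DB $37,206. Book value $200,914.
Year 3: DB = ⌊$200,914 × 125%/8⌋ = $31,392; SL = ⌊$192,214/6⌋ = $32,035 → take SL $32,035. Book value $168,879.
Year 4: DB = ⌊$168,879 × 125%/8⌋ = $26,387; SL = ⌊$160,179/5⌋ = $32,035 → take SL $32,035. Book value $136,844.
Year 5: DB = ⌊$136,844 × 125%/8⌋ = $21,381; SL = ⌊$128,144/4⌋ = $32,036 → take SL $32,036. Book value $104,808.
Year 6: DB = ⌊$104,808 × 125%/8⌋ = $16,376; SL = ⌊$96,108/3⌋ = $32,036 → take SL $32,036. Book value $72,772.
Year 7: DB = ⌊$72,772 × 125%/8⌋ = $11,370; SL = ⌊$64,072/2⌋ = $32,036 → take SL $32,036. Book value $40,736.
Accumulated through year 7 = $282,216 − $40,736 = $241,480.

$241,480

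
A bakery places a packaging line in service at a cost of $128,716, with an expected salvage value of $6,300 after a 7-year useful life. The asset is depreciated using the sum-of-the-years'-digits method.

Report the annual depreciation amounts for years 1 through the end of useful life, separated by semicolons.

Depreciable base = $128,716 − $6,300 = $122,416.
Sum of the years' digits = 7+6+5+4+3+2+1 = 28.
Year 1: $122,416 × 7/28 = $30,604. Book value $98,112.
Year 2: $122,416 × 6/28 = $26,232. Book value $71,880.
Year 3: $122,416 × 5/28 = $21,860. Book value $50,020.
Year 4: $122,416 × 4/28 = $17,488. Book value $32,532.
Year 5: $122,416 × 3/28 = $13,116. Book value $19,416.
Year 6: $122,416 × 2/28 = $8,744. Book value $10,672.
Year 7: $122,416 × 1/28 = $4,372. Book value $6,300.

$30,604; $26,232; $21,860; $17,488; $13,116; $8,744; $4,372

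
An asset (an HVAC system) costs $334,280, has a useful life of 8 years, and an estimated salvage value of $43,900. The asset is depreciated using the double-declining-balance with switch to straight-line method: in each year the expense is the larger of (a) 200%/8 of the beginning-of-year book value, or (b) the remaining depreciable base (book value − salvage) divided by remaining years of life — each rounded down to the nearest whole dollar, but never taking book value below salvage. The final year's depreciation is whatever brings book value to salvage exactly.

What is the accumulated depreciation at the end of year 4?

Depreciable base = $334,280 − $43,900 = $290,380.
Year 1: DB = ⌊$334,280 × 200%/8⌋ = $83,570; SL = ⌊$290,380/8⌋ = $36,297 → take DB $83,570. Book value $250,710.
Year 2: DB = ⌊$250,710 × 200%/8⌋ = $62,677; SL = ⌊$206,810/7⌋ = $29,544 → take DB $62,677. Book value $188,033.
Year 3: DB = ⌊$188,033 × 200%/8⌋ = $47,008; SL = ⌊$144,133/6⌋ = $24,022 → take DB $47,008. Book value $141,025.
Year 4: DB = ⌊$141,025 × 200%/8⌋ = $35,256; SL = ⌊$97,125/5⌋ = $19,425 → take DB $35,256. Book value $105,769.
Accumulated through year 4 = $334,280 − $105,769 = $228,511.

$228,511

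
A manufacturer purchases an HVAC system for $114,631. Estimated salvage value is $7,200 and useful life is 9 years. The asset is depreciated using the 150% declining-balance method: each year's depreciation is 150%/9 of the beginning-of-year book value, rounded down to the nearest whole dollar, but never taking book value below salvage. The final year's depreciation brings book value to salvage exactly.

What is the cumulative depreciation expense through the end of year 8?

Depreciable base = $114,631 − $7,200 = $107,431.
Year 1: ⌊$114,631 × 150%/9⌋ = $19,105. Book value $95,526.
Year 2: ⌊$95,526 × 150%/9⌋ = $15,921. Book value $79,605.
Year 3: ⌊$79,605 × 150%/9⌋ = $13,267. Book value $66,338.
Year 4: ⌊$66,338 × 150%/9⌋ = $11,056. Book value $55,282.
Year 5: ⌊$55,282 × 150%/9⌋ = $9,213. Book value $46,069.
Year 6: ⌊$46,069 × 150%/9⌋ = $7,678. Book value $38,391.
Year 7: ⌊$38,391 × 150%/9⌋ = $6,398. Book value $31,993.
Year 8: ⌊$31,993 × 150%/9⌋ = $5,332. Book value $26,661.
Accumulated through year 8 = $114,631 − $26,661 = $87,970.

$87,970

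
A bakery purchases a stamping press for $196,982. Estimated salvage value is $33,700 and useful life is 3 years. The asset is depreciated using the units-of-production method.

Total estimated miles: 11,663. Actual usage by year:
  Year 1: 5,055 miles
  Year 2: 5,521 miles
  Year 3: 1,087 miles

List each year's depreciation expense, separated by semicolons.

$70,770; $77,294; $15,218

Depreciable base = $196,982 − $33,700 = $163,282.
Rate = $163,282 / 11,663 miles = $14 per mile.
Year 1: 5,055 × $14 = $70,770. Book value $126,212.
Year 2: 5,521 × $14 = $77,294. Book value $48,918.
Year 3: 1,087 × $14 = $15,218. Book value $33,700.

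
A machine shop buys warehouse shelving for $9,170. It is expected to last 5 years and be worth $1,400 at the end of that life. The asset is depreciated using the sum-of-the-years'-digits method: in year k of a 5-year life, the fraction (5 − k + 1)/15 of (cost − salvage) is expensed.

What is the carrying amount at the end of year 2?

Depreciable base = $9,170 − $1,400 = $7,770.
Sum of the years' digits = 5+4+3+2+1 = 15.
Year 1: $7,770 × 5/15 = $2,590. Book value $6,580.
Year 2: $7,770 × 4/15 = $2,072. Book value $4,508.

$4,508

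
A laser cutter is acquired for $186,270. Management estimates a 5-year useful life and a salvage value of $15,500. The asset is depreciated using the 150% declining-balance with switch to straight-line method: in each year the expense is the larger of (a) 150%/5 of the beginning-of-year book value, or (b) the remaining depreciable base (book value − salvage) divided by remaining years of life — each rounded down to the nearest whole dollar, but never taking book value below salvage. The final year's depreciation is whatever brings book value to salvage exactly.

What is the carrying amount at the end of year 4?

Depreciable base = $186,270 − $15,500 = $170,770.
Year 1: DB = ⌊$186,270 × 150%/5⌋ = $55,881; SL = ⌊$170,770/5⌋ = $34,154 → take DB $55,881. Book value $130,389.
Year 2: DB = ⌊$130,389 × 150%/5⌋ = $39,116; SL = ⌊$114,889/4⌋ = $28,722 → take DB $39,116. Book value $91,273.
Year 3: DB = ⌊$91,273 × 150%/5⌋ = $27,381; SL = ⌊$75,773/3⌋ = $25,257 → take DB $27,381. Book value $63,892.
Year 4: DB = ⌊$63,892 × 150%/5⌋ = $19,167; SL = ⌊$48,392/2⌋ = $24,196 → take SL $24,196. Book value $39,696.

$39,696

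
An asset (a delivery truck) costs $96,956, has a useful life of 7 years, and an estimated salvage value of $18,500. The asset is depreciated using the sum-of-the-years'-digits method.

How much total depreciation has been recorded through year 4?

$61,644

Depreciable base = $96,956 − $18,500 = $78,456.
Sum of the years' digits = 7+6+5+4+3+2+1 = 28.
Year 1: $78,456 × 7/28 = $19,614. Book value $77,342.
Year 2: $78,456 × 6/28 = $16,812. Book value $60,530.
Year 3: $78,456 × 5/28 = $14,010. Book value $46,520.
Year 4: $78,456 × 4/28 = $11,208. Book value $35,312.
Accumulated through year 4 = $96,956 − $35,312 = $61,644.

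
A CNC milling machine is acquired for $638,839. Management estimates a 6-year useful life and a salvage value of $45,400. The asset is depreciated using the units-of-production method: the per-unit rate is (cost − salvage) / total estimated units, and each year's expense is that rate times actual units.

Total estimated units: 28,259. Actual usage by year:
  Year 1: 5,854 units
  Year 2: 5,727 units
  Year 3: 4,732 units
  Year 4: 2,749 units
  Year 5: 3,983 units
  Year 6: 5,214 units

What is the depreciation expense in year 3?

Depreciable base = $638,839 − $45,400 = $593,439.
Rate = $593,439 / 28,259 units = $21 per unit.
Year 1: 5,854 × $21 = $122,934. Book value $515,905.
Year 2: 5,727 × $21 = $120,267. Book value $395,638.
Year 3: 4,732 × $21 = $99,372. Book value $296,266.

$99,372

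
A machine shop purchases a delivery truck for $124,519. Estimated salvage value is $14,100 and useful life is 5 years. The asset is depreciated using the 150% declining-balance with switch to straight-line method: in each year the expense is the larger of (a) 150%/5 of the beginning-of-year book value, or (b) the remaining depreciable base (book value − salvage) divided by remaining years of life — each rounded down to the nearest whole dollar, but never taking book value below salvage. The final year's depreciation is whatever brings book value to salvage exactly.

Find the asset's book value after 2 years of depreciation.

$61,015

Depreciable base = $124,519 − $14,100 = $110,419.
Year 1: DB = ⌊$124,519 × 150%/5⌋ = $37,355; SL = ⌊$110,419/5⌋ = $22,083 → take DB $37,355. Book value $87,164.
Year 2: DB = ⌊$87,164 × 150%/5⌋ = $26,149; SL = ⌊$73,064/4⌋ = $18,266 → take DB $26,149. Book value $61,015.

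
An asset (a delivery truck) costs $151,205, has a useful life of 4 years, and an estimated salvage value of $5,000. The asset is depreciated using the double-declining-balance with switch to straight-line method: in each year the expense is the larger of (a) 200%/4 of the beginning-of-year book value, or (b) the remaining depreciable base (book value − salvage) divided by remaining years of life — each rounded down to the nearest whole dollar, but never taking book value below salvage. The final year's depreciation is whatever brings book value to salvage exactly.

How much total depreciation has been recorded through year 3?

$132,304

Depreciable base = $151,205 − $5,000 = $146,205.
Year 1: DB = ⌊$151,205 × 200%/4⌋ = $75,602; SL = ⌊$146,205/4⌋ = $36,551 → take DB $75,602. Book value $75,603.
Year 2: DB = ⌊$75,603 × 200%/4⌋ = $37,801; SL = ⌊$70,603/3⌋ = $23,534 → take DB $37,801. Book value $37,802.
Year 3: DB = ⌊$37,802 × 200%/4⌋ = $18,901; SL = ⌊$32,802/2⌋ = $16,401 → take DB $18,901. Book value $18,901.
Accumulated through year 3 = $151,205 − $18,901 = $132,304.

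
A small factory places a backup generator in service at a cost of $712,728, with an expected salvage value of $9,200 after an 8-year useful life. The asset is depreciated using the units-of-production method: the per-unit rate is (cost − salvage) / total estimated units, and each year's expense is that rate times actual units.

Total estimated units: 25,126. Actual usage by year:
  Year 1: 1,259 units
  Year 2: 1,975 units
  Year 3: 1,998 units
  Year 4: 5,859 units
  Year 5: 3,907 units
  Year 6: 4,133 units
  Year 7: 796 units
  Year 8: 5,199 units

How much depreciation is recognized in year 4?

Depreciable base = $712,728 − $9,200 = $703,528.
Rate = $703,528 / 25,126 units = $28 per unit.
Year 1: 1,259 × $28 = $35,252. Book value $677,476.
Year 2: 1,975 × $28 = $55,300. Book value $622,176.
Year 3: 1,998 × $28 = $55,944. Book value $566,232.
Year 4: 5,859 × $28 = $164,052. Book value $402,180.

$164,052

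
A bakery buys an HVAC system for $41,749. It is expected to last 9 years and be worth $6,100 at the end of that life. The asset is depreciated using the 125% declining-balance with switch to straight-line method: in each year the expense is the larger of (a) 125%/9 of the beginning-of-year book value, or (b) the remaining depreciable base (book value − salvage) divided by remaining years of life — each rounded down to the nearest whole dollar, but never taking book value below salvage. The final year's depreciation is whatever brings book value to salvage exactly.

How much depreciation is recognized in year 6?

Depreciable base = $41,749 − $6,100 = $35,649.
Year 1: DB = ⌊$41,749 × 125%/9⌋ = $5,798; SL = ⌊$35,649/9⌋ = $3,961 → take DB $5,798. Book value $35,951.
Year 2: DB = ⌊$35,951 × 125%/9⌋ = $4,993; SL = ⌊$29,851/8⌋ = $3,731 → take DB $4,993. Book value $30,958.
Year 3: DB = ⌊$30,958 × 125%/9⌋ = $4,299; SL = ⌊$24,858/7⌋ = $3,551 → take DB $4,299. Book value $26,659.
Year 4: DB = ⌊$26,659 × 125%/9⌋ = $3,702; SL = ⌊$20,559/6⌋ = $3,426 → take DB $3,702. Book value $22,957.
Year 5: DB = ⌊$22,957 × 125%/9⌋ = $3,188; SL = ⌊$16,857/5⌋ = $3,371 → take SL $3,371. Book value $19,586.
Year 6: DB = ⌊$19,586 × 125%/9⌋ = $2,720; SL = ⌊$13,486/4⌋ = $3,371 → take SL $3,371. Book value $16,215.

$3,371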